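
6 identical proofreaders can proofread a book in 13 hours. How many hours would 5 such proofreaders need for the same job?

78/5 hours

Total work is 6·13 = 78 proofreader-hours.
With 5 proofreaders: 78/5 hours.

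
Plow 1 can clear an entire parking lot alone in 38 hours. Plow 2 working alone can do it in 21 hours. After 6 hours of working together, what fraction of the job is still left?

Combined rate: 1/38 + 1/21 = (21 + 38)/798 = 59/798 per hour.
In 6 hours they complete 6·59/798 = 59/133 of the job.
So 74/133 remains.

74/133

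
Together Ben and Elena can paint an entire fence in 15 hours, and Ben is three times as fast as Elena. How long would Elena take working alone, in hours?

Let Elena's rate be r; then Ben's rate is 3r, so together (3 + 1)r = 4r = 1/15.
Thus r = 1/60 per hour.
Elena alone: 60 hours; Ben alone: 20 hours.

60 hours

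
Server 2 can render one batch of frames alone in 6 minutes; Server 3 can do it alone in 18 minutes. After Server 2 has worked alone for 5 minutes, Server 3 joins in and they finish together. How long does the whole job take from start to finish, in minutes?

23/4 minutes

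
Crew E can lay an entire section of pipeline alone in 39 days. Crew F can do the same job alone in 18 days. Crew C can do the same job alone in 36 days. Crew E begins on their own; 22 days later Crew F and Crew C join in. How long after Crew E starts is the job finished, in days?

26 days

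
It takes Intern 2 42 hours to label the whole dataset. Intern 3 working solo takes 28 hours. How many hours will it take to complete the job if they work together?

84/5 hours

With two workers the combined time is the product over the sum: 42·28/(42+28) = 1176/70 = 84/5 hours.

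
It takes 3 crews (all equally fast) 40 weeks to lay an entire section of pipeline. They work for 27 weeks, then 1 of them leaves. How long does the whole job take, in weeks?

93/2 weeks

One crew does 1/120 of the job per week.
After 27 weeks with 3 crews, 27/40 is done (13/40 left).
With 2 crews the rate is 2/120 = 1/60, so the rest takes 13/40 ÷ 1/60 = 39/2 weeks.
Total = 27 + 39/2 = 93/2 weeks.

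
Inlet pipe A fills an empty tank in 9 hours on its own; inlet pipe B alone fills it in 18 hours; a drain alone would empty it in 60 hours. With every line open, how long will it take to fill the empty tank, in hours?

20/3 hours

Net rate = 1/9 + 1/18 − 1/60 = (20 + 10 − 3)/180 = 27/180 = 3/20 per hour.
Filling time = 1 ÷ (3/20) = 20/3 hours.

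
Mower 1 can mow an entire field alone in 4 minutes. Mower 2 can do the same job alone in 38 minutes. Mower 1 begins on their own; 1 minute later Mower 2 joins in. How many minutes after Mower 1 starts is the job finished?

26/7 minutes

In the first 1 minute Mower 1 alone does 1/4 of the job, leaving 3/4.
Once everyone is working, combined rate: 1/4 + 1/38 = (19 + 2)/76 = 21/76 per minute.
Remaining 3/4 at 21/76 per minute takes 19/7 minutes.
Total from the start = 1 + 19/7 = 26/7 minutes.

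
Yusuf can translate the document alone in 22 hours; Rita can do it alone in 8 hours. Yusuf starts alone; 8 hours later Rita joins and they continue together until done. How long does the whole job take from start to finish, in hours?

176/15 hours

In 8 hours Yusuf does 8/22 = 4/11 of the job, leaving 7/11.
Yusuf and Rita together work at 15/88 per hour, so finishing takes 7/11 ÷ 15/88 = 56/15 hours.
Total time = 8 + 56/15 = 176/15 hours.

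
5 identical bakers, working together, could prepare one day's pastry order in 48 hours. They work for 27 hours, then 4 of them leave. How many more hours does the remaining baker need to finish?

One baker does 1/240 of the job per hour.
After 27 hours with 5 bakers, 9/16 is done (7/16 left).
With 1 baker the rate is 1/240, so the rest takes 7/16 ÷ 1/240 = 105 hours.

105 hours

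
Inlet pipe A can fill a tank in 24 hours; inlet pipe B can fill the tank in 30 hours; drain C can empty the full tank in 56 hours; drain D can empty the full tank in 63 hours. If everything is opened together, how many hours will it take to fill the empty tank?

315/13 hours

Net rate = 1/24 + 1/30 − 1/56 − 1/63 = (105 + 84 − 45 − 40)/2520 = 104/2520 = 13/315 per hour.
Filling time = 1 ÷ (13/315) = 315/13 hours.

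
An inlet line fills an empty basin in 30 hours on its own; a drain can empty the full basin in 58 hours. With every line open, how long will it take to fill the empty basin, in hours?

Net rate = 1/30 − 1/58 = (29 − 15)/870 = 14/870 = 7/435 per hour.
Filling time = 1 ÷ (7/435) = 435/7 hours.

435/7 hours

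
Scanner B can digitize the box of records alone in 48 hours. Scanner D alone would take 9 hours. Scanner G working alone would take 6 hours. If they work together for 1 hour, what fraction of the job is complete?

43/144

Combined rate: 1/48 + 1/9 + 1/6 = (3 + 16 + 24)/144 = 43/144 per hour.
In 1 hour they complete 1·43/144 = 43/144 of the job.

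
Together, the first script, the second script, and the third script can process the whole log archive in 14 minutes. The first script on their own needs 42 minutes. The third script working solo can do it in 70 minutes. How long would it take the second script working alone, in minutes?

30 minutes

Combined rate is 1/14 per minute.
Known contribution: 1/42 + 1/70 = (5 + 3)/210 = 8/210 = 4/105 per minute.
So the second script's rate is 1/14 − 4/105 = 1/30, meaning 30 minutes alone.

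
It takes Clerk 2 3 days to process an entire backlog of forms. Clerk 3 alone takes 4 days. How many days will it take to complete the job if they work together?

Combined rate: 1/3 + 1/4 = (4 + 3)/12 = 7/12 per day.
Time = 1 ÷ (7/12) = 12/7 days.

12/7 days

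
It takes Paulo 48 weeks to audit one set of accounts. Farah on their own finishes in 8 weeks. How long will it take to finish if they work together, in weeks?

With two workers the combined time is the product over the sum: 48·8/(48+8) = 384/56 = 48/7 weeks.

48/7 weeks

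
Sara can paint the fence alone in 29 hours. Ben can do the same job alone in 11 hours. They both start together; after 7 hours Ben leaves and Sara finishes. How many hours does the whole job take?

In the first 7 hours the combined rate is 40/319, so 280/319 of the job is done, leaving 39/319.
After Ben leaves the rate is 1/29 per hour; the remaining 39/319 takes 39/11 hours.
Total = 7 + 39/11 = 116/11 hours.

116/11 hours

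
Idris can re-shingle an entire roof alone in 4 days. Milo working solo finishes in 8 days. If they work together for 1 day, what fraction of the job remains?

5/8

Combined rate: 1/4 + 1/8 = (2 + 1)/8 = 3/8 per day.
In 1 day they complete 1·3/8 = 3/8 of the job.
So 5/8 remains.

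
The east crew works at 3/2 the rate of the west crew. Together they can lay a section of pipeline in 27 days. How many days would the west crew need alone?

135/2 days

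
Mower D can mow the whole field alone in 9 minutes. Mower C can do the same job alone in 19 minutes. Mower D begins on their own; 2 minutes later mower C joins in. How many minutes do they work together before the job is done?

In the first 2 minutes mower D alone does 2/9 of the job, leaving 7/9.
Once everyone is working, combined rate: 1/9 + 1/19 = (19 + 9)/171 = 28/171 per minute.
Remaining 7/9 at 28/171 per minute takes 19/4 minutes.

19/4 minutes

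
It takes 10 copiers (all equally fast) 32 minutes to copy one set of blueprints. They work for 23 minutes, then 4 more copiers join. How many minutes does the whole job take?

206/7 minutes

One copier does 1/320 of the job per minute.
After 23 minutes with 10 copiers, 23/32 is done (9/32 left).
With 14 copiers the rate is 14/320 = 7/160, so the rest takes 9/32 ÷ 7/160 = 45/7 minutes.
Total = 23 + 45/7 = 206/7 minutes.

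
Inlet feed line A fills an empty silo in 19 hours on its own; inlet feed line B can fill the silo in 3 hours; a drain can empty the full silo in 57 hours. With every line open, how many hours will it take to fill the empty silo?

Net rate = 1/19 + 1/3 − 1/57 = (3 + 19 − 1)/57 = 21/57 = 7/19 per hour.
Filling time = 1 ÷ (7/19) = 19/7 hours.

19/7 hours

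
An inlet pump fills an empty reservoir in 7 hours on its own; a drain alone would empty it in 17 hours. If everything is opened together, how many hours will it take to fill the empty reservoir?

119/10 hours

Net rate = 1/7 − 1/17 = (17 − 7)/119 = 10/119 per hour.
Filling time = 1 ÷ (10/119) = 119/10 hours.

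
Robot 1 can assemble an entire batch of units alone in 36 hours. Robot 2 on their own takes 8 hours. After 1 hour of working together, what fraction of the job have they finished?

11/72

Combined rate: 1/36 + 1/8 = (2 + 9)/72 = 11/72 per hour.
In 1 hour they complete 1·11/72 = 11/72 of the job.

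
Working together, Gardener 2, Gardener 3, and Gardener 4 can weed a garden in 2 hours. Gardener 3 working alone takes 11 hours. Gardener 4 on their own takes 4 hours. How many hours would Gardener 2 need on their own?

Combined rate is 1/2 per hour.
Known contribution: 1/11 + 1/4 = (4 + 11)/44 = 15/44 per hour.
So Gardener 2's rate is 1/2 − 15/44 = 7/44, meaning 44/7 hours alone.

44/7 hours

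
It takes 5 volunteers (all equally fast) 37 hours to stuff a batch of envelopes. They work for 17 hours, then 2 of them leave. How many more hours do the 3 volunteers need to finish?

One volunteer does 1/185 of the job per hour.
After 17 hours with 5 volunteers, 17/37 is done (20/37 left).
With 3 volunteers the rate is 3/185, so the rest takes 20/37 ÷ 3/185 = 100/3 hours.

100/3 hours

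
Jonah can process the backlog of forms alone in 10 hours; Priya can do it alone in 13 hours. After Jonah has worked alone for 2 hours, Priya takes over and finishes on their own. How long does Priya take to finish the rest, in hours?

52/5 hours

In 2 hours Jonah does 2/10 = 1/5 of the job, leaving 4/5.
Priya works at 1/13 per hour, so finishing takes 4/5 ÷ 1/13 = 52/5 hours.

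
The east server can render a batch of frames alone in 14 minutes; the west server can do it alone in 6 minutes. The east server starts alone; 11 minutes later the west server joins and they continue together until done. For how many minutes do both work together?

In 11 minutes the east server does 11/14 of the job, leaving 3/14.
The east server and the west server together work at 5/21 per minute, so finishing takes 3/14 ÷ 5/21 = 9/10 minutes.

9/10 minutes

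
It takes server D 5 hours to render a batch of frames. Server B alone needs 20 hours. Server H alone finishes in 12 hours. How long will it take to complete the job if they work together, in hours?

3 hours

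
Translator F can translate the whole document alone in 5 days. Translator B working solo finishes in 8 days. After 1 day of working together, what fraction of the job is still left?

27/40

Combined rate: 1/5 + 1/8 = (8 + 5)/40 = 13/40 per day.
In 1 day they complete 1·13/40 = 13/40 of the job.
So 27/40 remains.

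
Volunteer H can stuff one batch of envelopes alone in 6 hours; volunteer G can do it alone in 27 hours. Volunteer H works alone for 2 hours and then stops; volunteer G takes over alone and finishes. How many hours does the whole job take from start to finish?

20 hours

In 2 hours volunteer H does 2/6 = 1/3 of the job, leaving 2/3.
Volunteer G works at 1/27 per hour, so finishing takes 2/3 ÷ 1/27 = 18 hours.
Total time = 2 + 18 = 20 hours.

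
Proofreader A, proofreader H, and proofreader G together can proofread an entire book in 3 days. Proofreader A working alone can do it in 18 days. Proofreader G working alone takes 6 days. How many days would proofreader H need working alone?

9 days

Combined rate is 1/3 per day.
Known contribution: 1/18 + 1/6 = (1 + 3)/18 = 4/18 = 2/9 per day.
So proofreader H's rate is 1/3 − 2/9 = 1/9, meaning 9 days alone.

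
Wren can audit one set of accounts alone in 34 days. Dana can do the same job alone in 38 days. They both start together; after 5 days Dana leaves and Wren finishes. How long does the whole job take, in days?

561/19 days

In the first 5 days the combined rate is 18/323, so 90/323 of the job is done, leaving 233/323.
After Dana leaves the rate is 1/34 per day; the remaining 233/323 takes 466/19 days.
Total = 5 + 466/19 = 561/19 days.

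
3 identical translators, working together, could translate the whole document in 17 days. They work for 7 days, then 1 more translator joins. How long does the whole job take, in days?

One translator does 1/51 of the job per day.
After 7 days with 3 translators, 7/17 is done (10/17 left).
With 4 translators the rate is 4/51, so the rest takes 10/17 ÷ 4/51 = 15/2 days.
Total = 7 + 15/2 = 29/2 days.

29/2 days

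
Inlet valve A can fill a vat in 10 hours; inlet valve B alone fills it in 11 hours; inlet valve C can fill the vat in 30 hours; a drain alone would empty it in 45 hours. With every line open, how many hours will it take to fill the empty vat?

99/20 hours

Net rate = 1/10 + 1/11 + 1/30 − 1/45 = (99 + 90 + 33 − 22)/990 = 200/990 = 20/99 per hour.
Filling time = 1 ÷ (20/99) = 99/20 hours.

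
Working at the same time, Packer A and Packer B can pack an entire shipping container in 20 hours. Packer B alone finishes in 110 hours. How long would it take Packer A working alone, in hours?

Combined rate is 1/20 per hour.
Known contribution: 1/110 per hour.
So Packer A's rate is 1/20 − 1/110 = 9/220, meaning 220/9 hours alone.

220/9 hours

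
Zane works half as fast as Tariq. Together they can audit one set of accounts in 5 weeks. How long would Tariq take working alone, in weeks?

Let Tariq's rate be r; then Zane's rate is (1/2)r, so together (1/2 + 1)r = (3/2)r = 1/5.
Thus r = 2/15 per week.
Tariq alone: 15/2 weeks; Zane alone: 15 weeks.

15/2 weeks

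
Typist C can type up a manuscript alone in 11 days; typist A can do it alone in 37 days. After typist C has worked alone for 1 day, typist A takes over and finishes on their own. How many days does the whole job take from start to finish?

381/11 days

In 1 day typist C does 1/11 of the job, leaving 10/11.
Typist A works at 1/37 per day, so finishing takes 10/11 ÷ 1/37 = 370/11 days.
Total time = 1 + 370/11 = 381/11 days.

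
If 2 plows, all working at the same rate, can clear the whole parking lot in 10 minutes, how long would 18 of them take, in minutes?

Total work is 2·10 = 20 plow-minutes.
With 18 plows: 20/18 = 10/9 minutes.

10/9 minutes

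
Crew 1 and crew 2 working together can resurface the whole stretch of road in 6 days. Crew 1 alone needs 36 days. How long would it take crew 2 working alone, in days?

36/5 days

Combined rate is 1/6 per day.
Known contribution: 1/36 per day.
So crew 2's rate is 1/6 − 1/36 = 5/36, meaning 36/5 days alone.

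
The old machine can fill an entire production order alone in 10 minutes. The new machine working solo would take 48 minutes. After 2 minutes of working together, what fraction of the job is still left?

91/120

Combined rate: 1/10 + 1/48 = (24 + 5)/240 = 29/240 per minute.
In 2 minutes they complete 2·29/240 = 29/120 of the job.
So 91/120 remains.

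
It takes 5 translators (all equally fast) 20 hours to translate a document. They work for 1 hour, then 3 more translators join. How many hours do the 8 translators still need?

One translator does 1/100 of the job per hour.
After 1 hour with 5 translators, 1/20 is done (19/20 left).
With 8 translators the rate is 8/100 = 2/25, so the rest takes 19/20 ÷ 2/25 = 95/8 hours.

95/8 hours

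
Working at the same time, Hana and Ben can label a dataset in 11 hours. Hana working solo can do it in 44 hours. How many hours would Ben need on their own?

Combined rate is 1/11 per hour.
Known contribution: 1/44 per hour.
So Ben's rate is 1/11 − 1/44 = 3/44, meaning 44/3 hours alone.

44/3 hours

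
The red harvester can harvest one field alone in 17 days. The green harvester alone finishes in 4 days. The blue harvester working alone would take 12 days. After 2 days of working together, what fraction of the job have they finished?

40/51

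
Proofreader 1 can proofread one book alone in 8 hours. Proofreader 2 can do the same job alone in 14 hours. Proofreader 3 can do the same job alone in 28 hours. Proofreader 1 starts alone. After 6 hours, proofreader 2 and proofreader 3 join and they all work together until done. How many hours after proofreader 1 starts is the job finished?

In the first 6 hours proofreader 1 alone does 6/8 = 3/4 of the job, leaving 1/4.
Once everyone is working, combined rate: 1/8 + 1/14 + 1/28 = (7 + 4 + 2)/56 = 13/56 per hour.
Remaining 1/4 at 13/56 per hour takes 14/13 hours.
Total from the start = 6 + 14/13 = 92/13 hours.

92/13 hours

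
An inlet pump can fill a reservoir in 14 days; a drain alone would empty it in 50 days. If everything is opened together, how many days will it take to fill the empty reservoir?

175/9 days

Net rate = 1/14 − 1/50 = (25 − 7)/350 = 18/350 = 9/175 per day.
Filling time = 1 ÷ (9/175) = 175/9 days.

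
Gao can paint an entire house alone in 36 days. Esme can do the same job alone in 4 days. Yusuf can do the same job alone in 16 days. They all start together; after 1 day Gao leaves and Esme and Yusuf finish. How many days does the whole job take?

28/9 days

In the first 1 day the combined rate is 49/144, so 49/144 of the job is done, leaving 95/144.
After Gao leaves the rate is 5/16 per day; the remaining 95/144 takes 19/9 days.
Total = 1 + 19/9 = 28/9 days.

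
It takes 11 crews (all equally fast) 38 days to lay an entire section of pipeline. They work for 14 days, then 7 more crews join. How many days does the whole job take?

86/3 days

One crew does 1/418 of the job per day.
After 14 days with 11 crews, 7/19 is done (12/19 left).
With 18 crews the rate is 18/418 = 9/209, so the rest takes 12/19 ÷ 9/209 = 44/3 days.
Total = 14 + 44/3 = 86/3 days.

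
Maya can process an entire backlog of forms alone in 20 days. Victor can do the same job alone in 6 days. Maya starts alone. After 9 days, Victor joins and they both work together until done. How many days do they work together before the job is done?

33/13 days

In the first 9 days Maya alone does 9/20 of the job, leaving 11/20.
Once everyone is working, combined rate: 1/20 + 1/6 = (3 + 10)/60 = 13/60 per day.
Remaining 11/20 at 13/60 per day takes 33/13 days.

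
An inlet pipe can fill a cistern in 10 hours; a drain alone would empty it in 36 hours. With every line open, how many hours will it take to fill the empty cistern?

Net rate = 1/10 − 1/36 = (18 − 5)/180 = 13/180 per hour.
Filling time = 1 ÷ (13/180) = 180/13 hours.

180/13 hours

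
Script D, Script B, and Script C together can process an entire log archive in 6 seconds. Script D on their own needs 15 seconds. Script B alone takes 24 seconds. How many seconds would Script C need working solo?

120/7 seconds

Combined rate is 1/6 per second.
Known contribution: 1/15 + 1/24 = (8 + 5)/120 = 13/120 per second.
So Script C's rate is 1/6 − 13/120 = 7/120, meaning 120/7 seconds alone.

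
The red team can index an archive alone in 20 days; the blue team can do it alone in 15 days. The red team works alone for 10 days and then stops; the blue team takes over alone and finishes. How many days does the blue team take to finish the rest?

15/2 days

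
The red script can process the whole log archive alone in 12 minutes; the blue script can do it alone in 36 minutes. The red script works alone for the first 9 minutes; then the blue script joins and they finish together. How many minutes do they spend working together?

In 9 minutes the red script does 9/12 = 3/4 of the job, leaving 1/4.
The red script and the blue script together work at 1/9 per minute, so finishing takes 1/4 ÷ 1/9 = 9/4 minutes.

9/4 minutes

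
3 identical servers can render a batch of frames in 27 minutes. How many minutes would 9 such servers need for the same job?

9 minutes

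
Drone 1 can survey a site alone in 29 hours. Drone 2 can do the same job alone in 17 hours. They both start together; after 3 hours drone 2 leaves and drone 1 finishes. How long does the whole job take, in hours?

406/17 hours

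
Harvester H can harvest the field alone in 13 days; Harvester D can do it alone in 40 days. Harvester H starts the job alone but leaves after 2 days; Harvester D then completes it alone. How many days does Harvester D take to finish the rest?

440/13 days

In 2 days Harvester H does 2/13 of the job, leaving 11/13.
Harvester D works at 1/40 per day, so finishing takes 11/13 ÷ 1/40 = 440/13 days.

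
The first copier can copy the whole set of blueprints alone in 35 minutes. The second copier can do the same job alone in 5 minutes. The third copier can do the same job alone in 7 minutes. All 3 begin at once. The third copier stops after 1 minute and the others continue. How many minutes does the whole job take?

15/4 minutes

In the first 1 minute the combined rate is 13/35, so 13/35 of the job is done, leaving 22/35.
After the third copier leaves the rate is 8/35 per minute; the remaining 22/35 takes 11/4 minutes.
Total = 1 + 11/4 = 15/4 minutes.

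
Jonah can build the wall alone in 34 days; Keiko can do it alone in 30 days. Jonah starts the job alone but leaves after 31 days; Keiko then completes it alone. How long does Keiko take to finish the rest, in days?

In 31 days Jonah does 31/34 of the job, leaving 3/34.
Keiko works at 1/30 per day, so finishing takes 3/34 ÷ 1/30 = 45/17 days.

45/17 days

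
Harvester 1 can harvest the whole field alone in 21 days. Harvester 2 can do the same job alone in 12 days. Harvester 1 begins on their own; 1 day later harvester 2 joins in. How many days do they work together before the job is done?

In the first 1 day harvester 1 alone does 1/21 of the job, leaving 20/21.
Once everyone is working, combined rate: 1/21 + 1/12 = (4 + 7)/84 = 11/84 per day.
Remaining 20/21 at 11/84 per day takes 80/11 days.

80/11 days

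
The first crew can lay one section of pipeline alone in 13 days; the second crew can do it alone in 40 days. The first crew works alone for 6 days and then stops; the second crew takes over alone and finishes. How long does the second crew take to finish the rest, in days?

280/13 days

In 6 days the first crew does 6/13 of the job, leaving 7/13.
The second crew works at 1/40 per day, so finishing takes 7/13 ÷ 1/40 = 280/13 days.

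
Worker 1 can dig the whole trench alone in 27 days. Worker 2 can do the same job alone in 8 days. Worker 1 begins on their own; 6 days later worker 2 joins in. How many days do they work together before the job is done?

24/5 days

In the first 6 days worker 1 alone does 6/27 = 2/9 of the job, leaving 7/9.
Once everyone is working, combined rate: 1/27 + 1/8 = (8 + 27)/216 = 35/216 per day.
Remaining 7/9 at 35/216 per day takes 24/5 days.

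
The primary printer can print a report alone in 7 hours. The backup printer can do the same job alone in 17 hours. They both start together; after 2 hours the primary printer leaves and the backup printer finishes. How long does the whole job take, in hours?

85/7 hours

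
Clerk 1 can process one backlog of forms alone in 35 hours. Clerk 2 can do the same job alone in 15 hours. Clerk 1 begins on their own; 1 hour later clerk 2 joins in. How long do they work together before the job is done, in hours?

51/5 hours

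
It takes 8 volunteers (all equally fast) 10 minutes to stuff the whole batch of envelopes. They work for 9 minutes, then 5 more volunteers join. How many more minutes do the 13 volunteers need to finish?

One volunteer does 1/80 of the job per minute.
After 9 minutes with 8 volunteers, 9/10 is done (1/10 left).
With 13 volunteers the rate is 13/80, so the rest takes 1/10 ÷ 13/80 = 8/13 minutes.

8/13 minutes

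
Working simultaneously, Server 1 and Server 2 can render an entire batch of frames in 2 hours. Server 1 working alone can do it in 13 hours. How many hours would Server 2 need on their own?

26/11 hours

Combined rate is 1/2 per hour.
Known contribution: 1/13 per hour.
So Server 2's rate is 1/2 − 1/13 = 11/26, meaning 26/11 hours alone.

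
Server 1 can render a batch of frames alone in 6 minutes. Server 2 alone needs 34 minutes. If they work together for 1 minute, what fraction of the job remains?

Combined rate: 1/6 + 1/34 = (17 + 3)/102 = 20/102 = 10/51 per minute.
In 1 minute they complete 1·10/51 = 10/51 of the job.
So 41/51 remains.

41/51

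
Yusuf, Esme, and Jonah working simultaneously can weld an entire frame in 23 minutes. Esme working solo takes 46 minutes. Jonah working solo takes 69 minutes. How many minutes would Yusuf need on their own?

138 minutes

Combined rate is 1/23 per minute.
Known contribution: 1/46 + 1/69 = (3 + 2)/138 = 5/138 per minute.
So Yusuf's rate is 1/23 − 5/138 = 1/138, meaning 138 minutes alone.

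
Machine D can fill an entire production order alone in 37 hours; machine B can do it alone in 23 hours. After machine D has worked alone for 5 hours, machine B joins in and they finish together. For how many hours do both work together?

184/15 hours

In 5 hours machine D does 5/37 of the job, leaving 32/37.
Machine D and machine B together work at 60/851 per hour, so finishing takes 32/37 ÷ 60/851 = 184/15 hours.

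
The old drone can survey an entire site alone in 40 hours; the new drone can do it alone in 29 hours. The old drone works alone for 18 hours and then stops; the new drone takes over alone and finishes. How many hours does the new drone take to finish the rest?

319/20 hours

In 18 hours the old drone does 18/40 = 9/20 of the job, leaving 11/20.
The new drone works at 1/29 per hour, so finishing takes 11/20 ÷ 1/29 = 319/20 hours.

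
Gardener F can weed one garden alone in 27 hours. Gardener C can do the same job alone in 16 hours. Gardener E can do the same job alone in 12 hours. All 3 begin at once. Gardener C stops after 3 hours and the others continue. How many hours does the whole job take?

In the first 3 hours the combined rate is 79/432, so 79/144 of the job is done, leaving 65/144.
After gardener C leaves the rate is 13/108 per hour; the remaining 65/144 takes 15/4 hours.
Total = 3 + 15/4 = 27/4 hours.

27/4 hours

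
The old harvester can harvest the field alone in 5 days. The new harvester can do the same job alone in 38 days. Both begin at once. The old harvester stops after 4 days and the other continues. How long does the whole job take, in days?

In the first 4 days the combined rate is 43/190, so 86/95 of the job is done, leaving 9/95.
After the old harvester leaves the rate is 1/38 per day; the remaining 9/95 takes 18/5 days.
Total = 4 + 18/5 = 38/5 days.

38/5 days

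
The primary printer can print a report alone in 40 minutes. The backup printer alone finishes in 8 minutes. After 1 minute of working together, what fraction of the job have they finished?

Combined rate: 1/40 + 1/8 = (1 + 5)/40 = 6/40 = 3/20 per minute.
In 1 minute they complete 1·3/20 = 3/20 of the job.

3/20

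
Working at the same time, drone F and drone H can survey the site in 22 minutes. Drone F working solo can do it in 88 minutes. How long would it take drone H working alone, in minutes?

88/3 minutes

Combined rate is 1/22 per minute.
Known contribution: 1/88 per minute.
So drone H's rate is 1/22 − 1/88 = 3/88, meaning 88/3 minutes alone.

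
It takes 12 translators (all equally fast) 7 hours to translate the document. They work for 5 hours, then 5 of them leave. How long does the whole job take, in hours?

One translator does 1/84 of the job per hour.
After 5 hours with 12 translators, 5/7 is done (2/7 left).
With 7 translators the rate is 7/84 = 1/12, so the rest takes 2/7 ÷ 1/12 = 24/7 hours.
Total = 5 + 24/7 = 59/7 hours.

59/7 hours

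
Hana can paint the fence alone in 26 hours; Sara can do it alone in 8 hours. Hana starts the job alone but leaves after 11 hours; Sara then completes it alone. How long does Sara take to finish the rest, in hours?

60/13 hours

In 11 hours Hana does 11/26 of the job, leaving 15/26.
Sara works at 1/8 per hour, so finishing takes 15/26 ÷ 1/8 = 60/13 hours.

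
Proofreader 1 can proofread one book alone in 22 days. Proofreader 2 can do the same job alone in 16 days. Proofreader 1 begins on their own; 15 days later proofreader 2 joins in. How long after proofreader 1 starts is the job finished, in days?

341/19 days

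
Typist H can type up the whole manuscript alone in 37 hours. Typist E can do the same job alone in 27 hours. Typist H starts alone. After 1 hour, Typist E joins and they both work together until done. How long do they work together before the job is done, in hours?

In the first 1 hour Typist H alone does 1/37 of the job, leaving 36/37.
Once everyone is working, combined rate: 1/37 + 1/27 = (27 + 37)/999 = 64/999 per hour.
Remaining 36/37 at 64/999 per hour takes 243/16 hours.

243/16 hours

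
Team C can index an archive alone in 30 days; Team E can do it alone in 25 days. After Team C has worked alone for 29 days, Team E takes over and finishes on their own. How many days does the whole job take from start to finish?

179/6 days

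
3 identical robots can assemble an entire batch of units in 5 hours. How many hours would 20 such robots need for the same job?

3/4 hours

Total work is 3·5 = 15 robot-hours.
With 20 robots: 15/20 = 3/4 hours.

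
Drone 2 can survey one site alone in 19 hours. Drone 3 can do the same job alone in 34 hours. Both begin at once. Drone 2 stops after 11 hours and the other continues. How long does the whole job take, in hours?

272/19 hours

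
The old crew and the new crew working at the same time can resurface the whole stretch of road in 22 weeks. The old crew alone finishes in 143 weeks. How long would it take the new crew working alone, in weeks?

Combined rate is 1/22 per week.
Known contribution: 1/143 per week.
So the new crew's rate is 1/22 − 1/143 = 1/26, meaning 26 weeks alone.

26 weeks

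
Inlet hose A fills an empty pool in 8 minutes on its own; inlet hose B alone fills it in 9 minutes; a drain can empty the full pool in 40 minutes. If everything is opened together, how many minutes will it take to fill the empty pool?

90/19 minutes

Net rate = 1/8 + 1/9 − 1/40 = (45 + 40 − 9)/360 = 76/360 = 19/90 per minute.
Filling time = 1 ÷ (19/90) = 90/19 minutes.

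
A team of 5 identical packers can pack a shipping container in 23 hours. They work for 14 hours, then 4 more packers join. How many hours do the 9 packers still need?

One packer does 1/115 of the job per hour.
After 14 hours with 5 packers, 14/23 is done (9/23 left).
With 9 packers the rate is 9/115, so the rest takes 9/23 ÷ 9/115 = 5 hours.

5 hours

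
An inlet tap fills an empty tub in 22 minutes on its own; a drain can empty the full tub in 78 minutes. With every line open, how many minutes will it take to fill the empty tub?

429/14 minutes

Net rate = 1/22 − 1/78 = (39 − 11)/858 = 28/858 = 14/429 per minute.
Filling time = 1 ÷ (14/429) = 429/14 minutes.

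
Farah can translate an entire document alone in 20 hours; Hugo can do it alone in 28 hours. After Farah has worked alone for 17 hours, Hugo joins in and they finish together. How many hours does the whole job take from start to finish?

In 17 hours Farah does 17/20 of the job, leaving 3/20.
Farah and Hugo together work at 3/35 per hour, so finishing takes 3/20 ÷ 3/35 = 7/4 hours.
Total time = 17 + 7/4 = 75/4 hours.

75/4 hours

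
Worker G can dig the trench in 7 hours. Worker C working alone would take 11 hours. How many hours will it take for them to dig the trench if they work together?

77/18 hours

Combined rate: 1/7 + 1/11 = (11 + 7)/77 = 18/77 per hour.
Time = 1 ÷ (18/77) = 77/18 hours.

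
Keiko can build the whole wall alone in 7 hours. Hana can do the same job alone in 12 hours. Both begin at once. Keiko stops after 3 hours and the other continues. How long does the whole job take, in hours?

48/7 hours

In the first 3 hours the combined rate is 19/84, so 19/28 of the job is done, leaving 9/28.
After Keiko leaves the rate is 1/12 per hour; the remaining 9/28 takes 27/7 hours.
Total = 3 + 27/7 = 48/7 hours.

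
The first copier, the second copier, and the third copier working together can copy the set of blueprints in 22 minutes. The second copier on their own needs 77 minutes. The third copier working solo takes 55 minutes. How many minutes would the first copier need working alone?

Combined rate is 1/22 per minute.
Known contribution: 1/77 + 1/55 = (5 + 7)/385 = 12/385 per minute.
So the first copier's rate is 1/22 − 12/385 = 1/70, meaning 70 minutes alone.

70 minutes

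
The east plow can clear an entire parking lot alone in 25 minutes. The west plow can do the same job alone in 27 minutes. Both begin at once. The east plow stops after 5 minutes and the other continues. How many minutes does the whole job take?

In the first 5 minutes the combined rate is 52/675, so 52/135 of the job is done, leaving 83/135.
After the east plow leaves the rate is 1/27 per minute; the remaining 83/135 takes 83/5 minutes.
Total = 5 + 83/5 = 108/5 minutes.

108/5 minutes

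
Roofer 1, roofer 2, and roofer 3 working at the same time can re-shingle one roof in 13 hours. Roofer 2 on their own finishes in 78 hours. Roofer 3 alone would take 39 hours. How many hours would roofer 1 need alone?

26 hours

Combined rate is 1/13 per hour.
Known contribution: 1/78 + 1/39 = (1 + 2)/78 = 3/78 = 1/26 per hour.
So roofer 1's rate is 1/13 − 1/26 = 1/26, meaning 26 hours alone.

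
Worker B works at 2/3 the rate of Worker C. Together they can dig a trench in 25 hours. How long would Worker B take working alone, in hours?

125/2 hours

Let Worker C's rate be r; then Worker B's rate is (2/3)r, so together (2/3 + 1)r = (5/3)r = 1/25.
Thus r = 3/125 per hour.
Worker C alone: 125/3 hours; Worker B alone: 125/2 hours.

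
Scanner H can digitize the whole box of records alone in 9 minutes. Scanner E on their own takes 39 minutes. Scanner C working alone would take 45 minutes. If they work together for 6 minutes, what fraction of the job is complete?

62/65

Combined rate: 1/9 + 1/39 + 1/45 = (65 + 15 + 13)/585 = 93/585 = 31/195 per minute.
In 6 minutes they complete 6·31/195 = 62/65 of the job.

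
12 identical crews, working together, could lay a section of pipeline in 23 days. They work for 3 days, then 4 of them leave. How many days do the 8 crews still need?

30 days

One crew does 1/276 of the job per day.
After 3 days with 12 crews, 3/23 is done (20/23 left).
With 8 crews the rate is 8/276 = 2/69, so the rest takes 20/23 ÷ 2/69 = 30 days.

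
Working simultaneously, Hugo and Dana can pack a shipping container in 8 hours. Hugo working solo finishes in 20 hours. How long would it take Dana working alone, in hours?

Combined rate is 1/8 per hour.
Known contribution: 1/20 per hour.
So Dana's rate is 1/8 − 1/20 = 3/40, meaning 40/3 hours alone.

40/3 hours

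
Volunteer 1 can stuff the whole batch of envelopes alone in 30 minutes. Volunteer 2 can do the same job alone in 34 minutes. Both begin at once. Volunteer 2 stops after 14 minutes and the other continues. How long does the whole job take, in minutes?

300/17 minutes

In the first 14 minutes the combined rate is 16/255, so 224/255 of the job is done, leaving 31/255.
After Volunteer 2 leaves the rate is 1/30 per minute; the remaining 31/255 takes 62/17 minutes.
Total = 14 + 62/17 = 300/17 minutes.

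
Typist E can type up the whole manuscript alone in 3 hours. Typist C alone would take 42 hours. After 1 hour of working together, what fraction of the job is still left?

9/14

Combined rate: 1/3 + 1/42 = (14 + 1)/42 = 15/42 = 5/14 per hour.
In 1 hour they complete 1·5/14 = 5/14 of the job.
So 9/14 remains.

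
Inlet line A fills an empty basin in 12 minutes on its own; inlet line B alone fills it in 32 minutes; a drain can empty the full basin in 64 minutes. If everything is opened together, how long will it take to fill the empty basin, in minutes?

192/19 minutes

Net rate = 1/12 + 1/32 − 1/64 = (16 + 6 − 3)/192 = 19/192 per minute.
Filling time = 1 ÷ (19/192) = 192/19 minutes.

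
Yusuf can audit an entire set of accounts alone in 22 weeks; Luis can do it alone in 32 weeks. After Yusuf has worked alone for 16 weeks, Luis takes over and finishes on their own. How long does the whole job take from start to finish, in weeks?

In 16 weeks Yusuf does 16/22 = 8/11 of the job, leaving 3/11.
Luis works at 1/32 per week, so finishing takes 3/11 ÷ 1/32 = 96/11 weeks.
Total time = 16 + 96/11 = 272/11 weeks.

272/11 weeks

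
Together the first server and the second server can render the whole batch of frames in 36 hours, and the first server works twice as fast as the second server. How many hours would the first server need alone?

Let the second server's rate be r; then the first server's rate is 2r, so together (2 + 1)r = 3r = 1/36.
Thus r = 1/108 per hour.
The second server alone: 108 hours; the first server alone: 54 hours.

54 hours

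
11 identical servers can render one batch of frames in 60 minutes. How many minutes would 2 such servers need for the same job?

330 minutes

Total work is 11·60 = 660 server-minutes.
With 2 servers: 660/2 = 330 minutes.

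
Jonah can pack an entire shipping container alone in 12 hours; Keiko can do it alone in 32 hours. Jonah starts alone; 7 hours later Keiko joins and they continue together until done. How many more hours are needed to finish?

In 7 hours Jonah does 7/12 of the job, leaving 5/12.
Jonah and Keiko together work at 11/96 per hour, so finishing takes 5/12 ÷ 11/96 = 40/11 hours.

40/11 hours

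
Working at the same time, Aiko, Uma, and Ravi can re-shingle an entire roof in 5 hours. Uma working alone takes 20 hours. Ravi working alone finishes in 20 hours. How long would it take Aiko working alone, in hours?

Combined rate is 1/5 per hour.
Known contribution: 1/20 + 1/20 = (1 + 1)/20 = 2/20 = 1/10 per hour.
So Aiko's rate is 1/5 − 1/10 = 1/10, meaning 10 hours alone.

10 hours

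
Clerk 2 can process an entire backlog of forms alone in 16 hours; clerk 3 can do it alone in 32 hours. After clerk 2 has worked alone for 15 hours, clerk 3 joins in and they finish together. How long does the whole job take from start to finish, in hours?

47/3 hours

In 15 hours clerk 2 does 15/16 of the job, leaving 1/16.
Clerk 2 and clerk 3 together work at 3/32 per hour, so finishing takes 1/16 ÷ 3/32 = 2/3 hours.
Total time = 15 + 2/3 = 47/3 hours.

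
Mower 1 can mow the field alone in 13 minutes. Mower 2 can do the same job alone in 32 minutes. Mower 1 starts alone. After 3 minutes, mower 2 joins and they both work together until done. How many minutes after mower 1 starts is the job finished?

In the first 3 minutes mower 1 alone does 3/13 of the job, leaving 10/13.
Once everyone is working, combined rate: 1/13 + 1/32 = (32 + 13)/416 = 45/416 per minute.
Remaining 10/13 at 45/416 per minute takes 64/9 minutes.
Total from the start = 3 + 64/9 = 91/9 minutes.

91/9 minutes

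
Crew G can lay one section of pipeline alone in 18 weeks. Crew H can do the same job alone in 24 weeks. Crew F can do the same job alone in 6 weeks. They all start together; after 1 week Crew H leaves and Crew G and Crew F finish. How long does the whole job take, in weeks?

69/16 weeks

In the first 1 week the combined rate is 19/72, so 19/72 of the job is done, leaving 53/72.
After Crew H leaves the rate is 2/9 per week; the remaining 53/72 takes 53/16 weeks.
Total = 1 + 53/16 = 69/16 weeks.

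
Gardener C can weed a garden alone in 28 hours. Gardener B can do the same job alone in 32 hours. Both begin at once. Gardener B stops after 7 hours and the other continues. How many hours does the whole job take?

175/8 hours

In the first 7 hours the combined rate is 15/224, so 15/32 of the job is done, leaving 17/32.
After gardener B leaves the rate is 1/28 per hour; the remaining 17/32 takes 119/8 hours.
Total = 7 + 119/8 = 175/8 hours.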